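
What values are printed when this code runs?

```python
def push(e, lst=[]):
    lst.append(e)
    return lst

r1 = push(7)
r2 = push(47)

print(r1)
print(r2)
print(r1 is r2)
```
[7, 47]
[7, 47]
True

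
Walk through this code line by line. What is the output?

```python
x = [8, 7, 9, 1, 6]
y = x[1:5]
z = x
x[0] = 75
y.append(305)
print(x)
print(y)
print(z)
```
[75, 7, 9, 1, 6]
[7, 9, 1, 6, 305]
[75, 7, 9, 1, 6]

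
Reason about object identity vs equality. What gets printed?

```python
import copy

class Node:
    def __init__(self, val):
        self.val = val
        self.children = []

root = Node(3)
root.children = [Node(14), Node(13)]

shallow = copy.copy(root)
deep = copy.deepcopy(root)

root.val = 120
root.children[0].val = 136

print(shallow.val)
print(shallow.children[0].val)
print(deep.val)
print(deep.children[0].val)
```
3
136
3
14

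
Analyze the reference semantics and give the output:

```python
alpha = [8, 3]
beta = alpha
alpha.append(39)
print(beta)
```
[8, 3, 39]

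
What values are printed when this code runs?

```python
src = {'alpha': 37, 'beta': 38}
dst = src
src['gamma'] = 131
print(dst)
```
{'alpha': 37, 'beta': 38, 'gamma': 131}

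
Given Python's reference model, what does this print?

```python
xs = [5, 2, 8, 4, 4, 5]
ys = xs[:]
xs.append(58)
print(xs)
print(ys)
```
[5, 2, 8, 4, 4, 5, 58]
[5, 2, 8, 4, 4, 5]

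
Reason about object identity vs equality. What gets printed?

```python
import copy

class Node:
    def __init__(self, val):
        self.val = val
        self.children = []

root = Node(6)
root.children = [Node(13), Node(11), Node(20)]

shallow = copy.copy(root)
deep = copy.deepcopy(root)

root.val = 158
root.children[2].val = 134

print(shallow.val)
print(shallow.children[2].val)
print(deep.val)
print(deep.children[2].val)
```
6
134
6
20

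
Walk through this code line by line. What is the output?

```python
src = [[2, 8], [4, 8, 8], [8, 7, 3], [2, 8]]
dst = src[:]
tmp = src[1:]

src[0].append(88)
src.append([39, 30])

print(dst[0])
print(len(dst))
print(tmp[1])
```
[2, 8, 88]
4
[8, 7, 3]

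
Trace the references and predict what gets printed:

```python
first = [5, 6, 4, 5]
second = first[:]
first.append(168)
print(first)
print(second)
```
[5, 6, 4, 5, 168]
[5, 6, 4, 5]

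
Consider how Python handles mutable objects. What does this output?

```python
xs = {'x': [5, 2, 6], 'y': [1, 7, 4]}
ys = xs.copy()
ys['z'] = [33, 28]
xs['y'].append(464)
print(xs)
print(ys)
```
{'x': [5, 2, 6], 'y': [1, 7, 4, 464]}
{'x': [5, 2, 6], 'y': [1, 7, 4, 464], 'z': [33, 28]}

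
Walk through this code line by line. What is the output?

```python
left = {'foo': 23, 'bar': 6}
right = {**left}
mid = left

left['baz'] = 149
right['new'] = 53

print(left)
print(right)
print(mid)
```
{'foo': 23, 'bar': 6, 'baz': 149}
{'foo': 23, 'bar': 6, 'new': 53}
{'foo': 23, 'bar': 6, 'baz': 149}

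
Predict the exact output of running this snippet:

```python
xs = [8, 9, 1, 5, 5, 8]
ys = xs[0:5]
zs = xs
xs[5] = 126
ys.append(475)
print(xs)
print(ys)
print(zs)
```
[8, 9, 1, 5, 5, 126]
[8, 9, 1, 5, 5, 475]
[8, 9, 1, 5, 5, 126]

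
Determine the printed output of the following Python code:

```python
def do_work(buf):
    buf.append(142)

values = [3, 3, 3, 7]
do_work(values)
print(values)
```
[3, 3, 3, 7, 142]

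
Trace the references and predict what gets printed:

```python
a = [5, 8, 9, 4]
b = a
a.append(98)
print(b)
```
[5, 8, 9, 4, 98]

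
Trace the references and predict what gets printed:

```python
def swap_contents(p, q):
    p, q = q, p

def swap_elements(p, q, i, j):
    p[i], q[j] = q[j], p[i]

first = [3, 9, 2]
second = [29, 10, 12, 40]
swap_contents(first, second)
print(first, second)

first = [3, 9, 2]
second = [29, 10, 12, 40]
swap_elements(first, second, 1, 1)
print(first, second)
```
[3, 9, 2] [29, 10, 12, 40]
[3, 10, 2] [29, 9, 12, 40]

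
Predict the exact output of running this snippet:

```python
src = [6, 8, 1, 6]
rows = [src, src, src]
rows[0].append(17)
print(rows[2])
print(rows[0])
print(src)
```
[6, 8, 1, 6, 17]
[6, 8, 1, 6, 17]
[6, 8, 1, 6, 17]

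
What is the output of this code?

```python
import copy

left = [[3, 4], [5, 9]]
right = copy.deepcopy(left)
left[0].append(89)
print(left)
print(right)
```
[[3, 4, 89], [5, 9]]
[[3, 4], [5, 9]]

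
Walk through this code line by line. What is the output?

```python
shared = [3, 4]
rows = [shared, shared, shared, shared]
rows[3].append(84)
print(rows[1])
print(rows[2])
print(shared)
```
[3, 4, 84]
[3, 4, 84]
[3, 4, 84]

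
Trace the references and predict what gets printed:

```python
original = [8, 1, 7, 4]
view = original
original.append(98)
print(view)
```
[8, 1, 7, 4, 98]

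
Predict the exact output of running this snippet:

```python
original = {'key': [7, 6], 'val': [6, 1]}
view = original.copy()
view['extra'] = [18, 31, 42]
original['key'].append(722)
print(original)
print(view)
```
{'key': [7, 6, 722], 'val': [6, 1]}
{'key': [7, 6, 722], 'val': [6, 1], 'extra': [18, 31, 42]}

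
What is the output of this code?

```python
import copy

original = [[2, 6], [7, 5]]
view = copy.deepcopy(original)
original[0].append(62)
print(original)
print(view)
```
[[2, 6, 62], [7, 5]]
[[2, 6], [7, 5]]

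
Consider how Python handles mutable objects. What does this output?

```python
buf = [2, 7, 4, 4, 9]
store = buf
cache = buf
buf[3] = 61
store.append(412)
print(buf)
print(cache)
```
[2, 7, 4, 61, 9, 412]
[2, 7, 4, 61, 9, 412]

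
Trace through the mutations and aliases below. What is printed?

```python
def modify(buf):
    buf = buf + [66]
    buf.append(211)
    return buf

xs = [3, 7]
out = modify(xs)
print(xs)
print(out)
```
[3, 7]
[3, 7, 66, 211]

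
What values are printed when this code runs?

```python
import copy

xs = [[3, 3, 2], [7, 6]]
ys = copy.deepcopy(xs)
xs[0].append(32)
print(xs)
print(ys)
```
[[3, 3, 2, 32], [7, 6]]
[[3, 3, 2], [7, 6]]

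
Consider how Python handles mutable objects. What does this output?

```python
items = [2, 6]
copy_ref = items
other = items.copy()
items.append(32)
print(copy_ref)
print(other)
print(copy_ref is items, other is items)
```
[2, 6, 32]
[2, 6]
True False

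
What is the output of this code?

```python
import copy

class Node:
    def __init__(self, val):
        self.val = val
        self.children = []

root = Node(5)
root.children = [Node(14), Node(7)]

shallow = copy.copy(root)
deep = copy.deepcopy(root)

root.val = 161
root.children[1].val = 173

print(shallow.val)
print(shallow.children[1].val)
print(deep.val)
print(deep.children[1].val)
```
5
173
5
7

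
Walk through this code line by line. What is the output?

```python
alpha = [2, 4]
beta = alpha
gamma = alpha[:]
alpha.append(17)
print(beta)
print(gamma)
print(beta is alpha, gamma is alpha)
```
[2, 4, 17]
[2, 4]
True False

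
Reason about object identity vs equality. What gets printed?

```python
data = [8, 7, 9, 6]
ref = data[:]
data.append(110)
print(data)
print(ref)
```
[8, 7, 9, 6, 110]
[8, 7, 9, 6]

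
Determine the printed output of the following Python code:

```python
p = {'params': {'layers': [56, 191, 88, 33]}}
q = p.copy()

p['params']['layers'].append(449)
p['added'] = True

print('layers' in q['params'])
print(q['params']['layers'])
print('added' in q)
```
True
[56, 191, 88, 33, 449]
False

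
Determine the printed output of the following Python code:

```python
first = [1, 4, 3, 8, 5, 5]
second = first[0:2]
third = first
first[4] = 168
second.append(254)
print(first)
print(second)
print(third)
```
[1, 4, 3, 8, 168, 5]
[1, 4, 254]
[1, 4, 3, 8, 168, 5]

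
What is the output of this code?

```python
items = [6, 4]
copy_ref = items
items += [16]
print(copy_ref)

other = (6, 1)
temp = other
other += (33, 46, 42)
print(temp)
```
[6, 4, 16]
(6, 1)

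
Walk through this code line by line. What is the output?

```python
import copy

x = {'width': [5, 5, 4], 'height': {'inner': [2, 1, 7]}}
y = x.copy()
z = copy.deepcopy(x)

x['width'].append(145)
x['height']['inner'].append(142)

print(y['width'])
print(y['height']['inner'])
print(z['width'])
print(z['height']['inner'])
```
[5, 5, 4, 145]
[2, 1, 7, 142]
[5, 5, 4]
[2, 1, 7]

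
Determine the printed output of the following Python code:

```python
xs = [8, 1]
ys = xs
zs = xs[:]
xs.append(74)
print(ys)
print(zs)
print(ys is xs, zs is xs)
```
[8, 1, 74]
[8, 1]
True False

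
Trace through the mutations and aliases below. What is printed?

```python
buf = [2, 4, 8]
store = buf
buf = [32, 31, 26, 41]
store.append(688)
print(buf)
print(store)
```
[32, 31, 26, 41]
[2, 4, 8, 688]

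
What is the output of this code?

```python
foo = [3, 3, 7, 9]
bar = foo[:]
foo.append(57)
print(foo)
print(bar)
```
[3, 3, 7, 9, 57]
[3, 3, 7, 9]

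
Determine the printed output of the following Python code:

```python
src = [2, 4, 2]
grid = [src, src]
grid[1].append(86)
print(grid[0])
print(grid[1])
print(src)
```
[2, 4, 2, 86]
[2, 4, 2, 86]
[2, 4, 2, 86]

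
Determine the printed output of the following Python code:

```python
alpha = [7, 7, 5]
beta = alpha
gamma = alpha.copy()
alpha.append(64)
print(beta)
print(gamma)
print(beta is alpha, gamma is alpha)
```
[7, 7, 5, 64]
[7, 7, 5]
True False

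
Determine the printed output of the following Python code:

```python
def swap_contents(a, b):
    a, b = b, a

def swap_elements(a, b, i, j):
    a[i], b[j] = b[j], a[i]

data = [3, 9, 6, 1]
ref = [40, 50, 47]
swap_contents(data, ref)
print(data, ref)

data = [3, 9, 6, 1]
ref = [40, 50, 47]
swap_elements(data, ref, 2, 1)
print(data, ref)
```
[3, 9, 6, 1] [40, 50, 47]
[3, 9, 50, 1] [40, 6, 47]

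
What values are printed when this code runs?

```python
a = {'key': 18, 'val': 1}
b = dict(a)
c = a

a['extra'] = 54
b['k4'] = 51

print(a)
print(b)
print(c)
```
{'key': 18, 'val': 1, 'extra': 54}
{'key': 18, 'val': 1, 'k4': 51}
{'key': 18, 'val': 1, 'extra': 54}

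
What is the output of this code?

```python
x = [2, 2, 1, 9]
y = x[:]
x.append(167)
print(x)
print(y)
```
[2, 2, 1, 9, 167]
[2, 2, 1, 9]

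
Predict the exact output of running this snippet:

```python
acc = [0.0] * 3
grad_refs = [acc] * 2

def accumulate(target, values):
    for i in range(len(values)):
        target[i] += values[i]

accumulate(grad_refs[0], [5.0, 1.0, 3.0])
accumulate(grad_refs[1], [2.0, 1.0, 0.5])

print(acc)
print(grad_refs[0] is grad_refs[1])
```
[7.0, 2.0, 3.5]
True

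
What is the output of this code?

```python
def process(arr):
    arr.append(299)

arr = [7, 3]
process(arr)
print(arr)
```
[7, 3, 299]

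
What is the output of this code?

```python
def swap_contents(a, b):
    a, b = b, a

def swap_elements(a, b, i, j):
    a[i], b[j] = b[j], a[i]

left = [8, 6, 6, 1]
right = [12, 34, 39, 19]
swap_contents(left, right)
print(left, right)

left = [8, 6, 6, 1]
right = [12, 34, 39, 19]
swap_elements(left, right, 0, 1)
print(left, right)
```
[8, 6, 6, 1] [12, 34, 39, 19]
[34, 6, 6, 1] [12, 8, 39, 19]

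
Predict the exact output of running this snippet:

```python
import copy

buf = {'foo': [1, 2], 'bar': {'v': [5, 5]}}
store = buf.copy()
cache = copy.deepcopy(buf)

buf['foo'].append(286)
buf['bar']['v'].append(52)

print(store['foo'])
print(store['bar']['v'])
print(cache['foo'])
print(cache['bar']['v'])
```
[1, 2, 286]
[5, 5, 52]
[1, 2]
[5, 5]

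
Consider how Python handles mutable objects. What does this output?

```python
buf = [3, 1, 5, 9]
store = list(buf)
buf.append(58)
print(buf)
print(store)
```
[3, 1, 5, 9, 58]
[3, 1, 5, 9]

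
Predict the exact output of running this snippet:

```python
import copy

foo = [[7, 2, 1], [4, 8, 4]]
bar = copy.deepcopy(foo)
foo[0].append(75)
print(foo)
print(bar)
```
[[7, 2, 1, 75], [4, 8, 4]]
[[7, 2, 1], [4, 8, 4]]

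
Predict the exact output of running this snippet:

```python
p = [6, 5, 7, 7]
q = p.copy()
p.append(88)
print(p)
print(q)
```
[6, 5, 7, 7, 88]
[6, 5, 7, 7]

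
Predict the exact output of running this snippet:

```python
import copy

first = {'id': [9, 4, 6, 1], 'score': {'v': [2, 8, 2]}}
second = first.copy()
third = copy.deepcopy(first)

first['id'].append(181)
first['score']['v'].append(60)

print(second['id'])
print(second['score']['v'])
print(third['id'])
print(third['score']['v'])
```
[9, 4, 6, 1, 181]
[2, 8, 2, 60]
[9, 4, 6, 1]
[2, 8, 2]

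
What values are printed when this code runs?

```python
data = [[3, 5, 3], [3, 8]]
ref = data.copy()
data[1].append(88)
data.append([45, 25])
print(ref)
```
[[3, 5, 3], [3, 8, 88]]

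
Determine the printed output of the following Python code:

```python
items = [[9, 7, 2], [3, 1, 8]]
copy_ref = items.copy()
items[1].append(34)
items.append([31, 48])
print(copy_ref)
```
[[9, 7, 2], [3, 1, 8, 34]]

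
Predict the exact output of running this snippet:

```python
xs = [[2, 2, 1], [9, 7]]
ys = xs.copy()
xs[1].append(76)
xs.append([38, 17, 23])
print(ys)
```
[[2, 2, 1], [9, 7, 76]]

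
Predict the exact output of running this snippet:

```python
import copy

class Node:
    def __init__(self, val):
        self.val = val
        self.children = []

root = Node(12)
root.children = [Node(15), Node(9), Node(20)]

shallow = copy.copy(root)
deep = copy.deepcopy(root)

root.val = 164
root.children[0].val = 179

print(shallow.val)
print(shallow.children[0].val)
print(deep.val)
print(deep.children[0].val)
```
12
179
12
15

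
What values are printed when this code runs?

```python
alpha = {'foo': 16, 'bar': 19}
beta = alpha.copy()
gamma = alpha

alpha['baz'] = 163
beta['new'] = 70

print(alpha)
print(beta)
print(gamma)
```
{'foo': 16, 'bar': 19, 'baz': 163}
{'foo': 16, 'bar': 19, 'new': 70}
{'foo': 16, 'bar': 19, 'baz': 163}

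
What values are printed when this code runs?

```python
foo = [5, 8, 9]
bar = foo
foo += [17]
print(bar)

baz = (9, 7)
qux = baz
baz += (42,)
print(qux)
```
[5, 8, 9, 17]
(9, 7)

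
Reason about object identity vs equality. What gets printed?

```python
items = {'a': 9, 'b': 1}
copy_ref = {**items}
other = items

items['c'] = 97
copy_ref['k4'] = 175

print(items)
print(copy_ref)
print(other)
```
{'a': 9, 'b': 1, 'c': 97}
{'a': 9, 'b': 1, 'k4': 175}
{'a': 9, 'b': 1, 'c': 97}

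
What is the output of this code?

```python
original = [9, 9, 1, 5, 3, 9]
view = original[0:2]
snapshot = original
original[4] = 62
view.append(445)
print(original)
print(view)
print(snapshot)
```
[9, 9, 1, 5, 62, 9]
[9, 9, 445]
[9, 9, 1, 5, 62, 9]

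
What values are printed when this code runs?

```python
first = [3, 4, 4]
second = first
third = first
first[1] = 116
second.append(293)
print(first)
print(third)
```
[3, 116, 4, 293]
[3, 116, 4, 293]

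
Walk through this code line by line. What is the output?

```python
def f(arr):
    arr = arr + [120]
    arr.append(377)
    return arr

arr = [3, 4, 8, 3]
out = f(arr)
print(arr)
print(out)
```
[3, 4, 8, 3]
[3, 4, 8, 3, 120, 377]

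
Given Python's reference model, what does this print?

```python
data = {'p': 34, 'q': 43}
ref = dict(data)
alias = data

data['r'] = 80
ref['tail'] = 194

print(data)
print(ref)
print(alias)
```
{'p': 34, 'q': 43, 'r': 80}
{'p': 34, 'q': 43, 'tail': 194}
{'p': 34, 'q': 43, 'r': 80}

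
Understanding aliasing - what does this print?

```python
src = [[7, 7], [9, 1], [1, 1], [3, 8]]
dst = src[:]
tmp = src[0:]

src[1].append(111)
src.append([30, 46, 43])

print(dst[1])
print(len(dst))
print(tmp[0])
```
[9, 1, 111]
4
[7, 7]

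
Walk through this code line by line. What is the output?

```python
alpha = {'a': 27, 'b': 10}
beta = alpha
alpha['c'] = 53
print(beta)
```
{'a': 27, 'b': 10, 'c': 53}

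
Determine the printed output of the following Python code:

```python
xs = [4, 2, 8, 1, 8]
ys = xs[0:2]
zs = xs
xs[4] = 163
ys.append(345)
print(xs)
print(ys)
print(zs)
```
[4, 2, 8, 1, 163]
[4, 2, 345]
[4, 2, 8, 1, 163]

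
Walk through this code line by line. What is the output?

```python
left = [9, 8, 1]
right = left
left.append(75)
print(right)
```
[9, 8, 1, 75]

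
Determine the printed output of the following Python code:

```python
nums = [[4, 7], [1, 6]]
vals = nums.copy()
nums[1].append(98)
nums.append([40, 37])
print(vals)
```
[[4, 7], [1, 6, 98]]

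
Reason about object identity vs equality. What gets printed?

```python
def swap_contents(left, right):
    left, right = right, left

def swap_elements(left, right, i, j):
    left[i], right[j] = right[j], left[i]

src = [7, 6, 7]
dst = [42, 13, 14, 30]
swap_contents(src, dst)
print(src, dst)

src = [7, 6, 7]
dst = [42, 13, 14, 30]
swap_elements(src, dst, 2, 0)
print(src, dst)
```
[7, 6, 7] [42, 13, 14, 30]
[7, 6, 42] [7, 13, 14, 30]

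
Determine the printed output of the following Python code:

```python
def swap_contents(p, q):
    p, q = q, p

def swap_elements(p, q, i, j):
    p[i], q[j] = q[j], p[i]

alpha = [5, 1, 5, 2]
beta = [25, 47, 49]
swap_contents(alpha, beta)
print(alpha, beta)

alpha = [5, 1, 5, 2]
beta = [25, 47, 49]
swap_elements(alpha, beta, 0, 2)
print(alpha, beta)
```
[5, 1, 5, 2] [25, 47, 49]
[49, 1, 5, 2] [25, 47, 5]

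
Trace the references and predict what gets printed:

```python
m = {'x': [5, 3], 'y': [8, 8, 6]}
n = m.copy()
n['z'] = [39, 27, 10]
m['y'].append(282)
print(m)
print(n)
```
{'x': [5, 3], 'y': [8, 8, 6, 282]}
{'x': [5, 3], 'y': [8, 8, 6, 282], 'z': [39, 27, 10]}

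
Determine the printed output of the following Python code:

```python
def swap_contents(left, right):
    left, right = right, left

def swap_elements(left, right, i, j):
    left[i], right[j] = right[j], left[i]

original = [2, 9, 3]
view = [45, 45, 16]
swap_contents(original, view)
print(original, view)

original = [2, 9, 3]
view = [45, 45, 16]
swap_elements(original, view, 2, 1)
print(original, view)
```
[2, 9, 3] [45, 45, 16]
[2, 9, 45] [45, 3, 16]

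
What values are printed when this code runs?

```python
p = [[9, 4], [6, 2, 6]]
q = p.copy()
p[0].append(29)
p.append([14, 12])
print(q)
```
[[9, 4, 29], [6, 2, 6]]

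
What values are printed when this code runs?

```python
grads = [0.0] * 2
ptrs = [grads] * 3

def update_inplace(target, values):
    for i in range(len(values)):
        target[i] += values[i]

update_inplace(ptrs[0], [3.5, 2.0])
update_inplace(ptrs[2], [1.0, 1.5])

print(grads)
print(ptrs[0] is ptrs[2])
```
[4.5, 3.5]
True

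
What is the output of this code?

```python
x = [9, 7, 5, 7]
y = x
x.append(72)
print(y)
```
[9, 7, 5, 7, 72]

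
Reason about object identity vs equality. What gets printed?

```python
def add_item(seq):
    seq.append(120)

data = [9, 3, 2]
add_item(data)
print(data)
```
[9, 3, 2, 120]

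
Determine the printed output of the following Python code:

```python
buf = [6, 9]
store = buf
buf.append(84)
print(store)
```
[6, 9, 84]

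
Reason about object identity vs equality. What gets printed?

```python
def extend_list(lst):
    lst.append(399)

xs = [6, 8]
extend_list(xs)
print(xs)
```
[6, 8, 399]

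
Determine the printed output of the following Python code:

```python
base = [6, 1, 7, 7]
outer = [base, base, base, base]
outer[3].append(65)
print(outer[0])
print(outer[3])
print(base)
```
[6, 1, 7, 7, 65]
[6, 1, 7, 7, 65]
[6, 1, 7, 7, 65]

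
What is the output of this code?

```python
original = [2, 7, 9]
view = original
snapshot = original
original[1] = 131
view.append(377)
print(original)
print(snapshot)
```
[2, 131, 9, 377]
[2, 131, 9, 377]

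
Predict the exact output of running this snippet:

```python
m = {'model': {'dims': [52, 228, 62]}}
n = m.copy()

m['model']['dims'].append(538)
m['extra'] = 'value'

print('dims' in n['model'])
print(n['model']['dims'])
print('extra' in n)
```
True
[52, 228, 62, 538]
False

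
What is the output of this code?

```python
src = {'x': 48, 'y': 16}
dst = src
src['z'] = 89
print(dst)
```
{'x': 48, 'y': 16, 'z': 89}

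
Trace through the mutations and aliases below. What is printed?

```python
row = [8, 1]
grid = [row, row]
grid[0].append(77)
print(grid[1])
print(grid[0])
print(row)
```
[8, 1, 77]
[8, 1, 77]
[8, 1, 77]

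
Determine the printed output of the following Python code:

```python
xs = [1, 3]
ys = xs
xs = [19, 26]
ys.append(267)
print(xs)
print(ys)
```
[19, 26]
[1, 3, 267]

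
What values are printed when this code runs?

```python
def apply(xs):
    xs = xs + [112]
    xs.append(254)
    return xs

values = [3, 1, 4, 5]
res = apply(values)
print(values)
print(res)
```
[3, 1, 4, 5]
[3, 1, 4, 5, 112, 254]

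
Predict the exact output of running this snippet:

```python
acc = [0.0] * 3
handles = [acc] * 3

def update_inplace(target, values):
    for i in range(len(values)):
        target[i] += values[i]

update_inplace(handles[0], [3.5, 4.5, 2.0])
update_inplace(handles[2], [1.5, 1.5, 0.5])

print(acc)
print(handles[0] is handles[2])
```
[5.0, 6.0, 2.5]
True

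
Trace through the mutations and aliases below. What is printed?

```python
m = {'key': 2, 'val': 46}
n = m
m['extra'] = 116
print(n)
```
{'key': 2, 'val': 46, 'extra': 116}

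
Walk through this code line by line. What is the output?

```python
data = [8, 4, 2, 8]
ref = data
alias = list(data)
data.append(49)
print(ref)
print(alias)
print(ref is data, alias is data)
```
[8, 4, 2, 8, 49]
[8, 4, 2, 8]
True False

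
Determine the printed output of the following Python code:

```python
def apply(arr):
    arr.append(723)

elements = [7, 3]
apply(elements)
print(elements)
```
[7, 3, 723]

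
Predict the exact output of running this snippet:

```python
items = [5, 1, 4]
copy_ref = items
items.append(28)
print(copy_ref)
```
[5, 1, 4, 28]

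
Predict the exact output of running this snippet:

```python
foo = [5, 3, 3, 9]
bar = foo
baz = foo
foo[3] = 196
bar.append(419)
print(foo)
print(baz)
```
[5, 3, 3, 196, 419]
[5, 3, 3, 196, 419]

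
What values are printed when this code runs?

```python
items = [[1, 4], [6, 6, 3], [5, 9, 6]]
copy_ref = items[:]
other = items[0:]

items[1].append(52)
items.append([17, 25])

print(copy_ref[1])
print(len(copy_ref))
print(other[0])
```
[6, 6, 3, 52]
3
[1, 4]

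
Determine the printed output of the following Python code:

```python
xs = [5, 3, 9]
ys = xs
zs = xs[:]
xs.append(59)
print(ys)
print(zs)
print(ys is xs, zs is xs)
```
[5, 3, 9, 59]
[5, 3, 9]
True False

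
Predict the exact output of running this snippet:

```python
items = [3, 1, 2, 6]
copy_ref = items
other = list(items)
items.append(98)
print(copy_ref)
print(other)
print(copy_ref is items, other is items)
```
[3, 1, 2, 6, 98]
[3, 1, 2, 6]
True False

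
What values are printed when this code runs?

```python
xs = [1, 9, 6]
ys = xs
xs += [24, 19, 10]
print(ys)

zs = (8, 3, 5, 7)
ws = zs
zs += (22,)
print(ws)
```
[1, 9, 6, 24, 19, 10]
(8, 3, 5, 7)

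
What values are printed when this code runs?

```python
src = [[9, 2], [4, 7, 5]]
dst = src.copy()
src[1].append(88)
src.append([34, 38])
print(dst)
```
[[9, 2], [4, 7, 5, 88]]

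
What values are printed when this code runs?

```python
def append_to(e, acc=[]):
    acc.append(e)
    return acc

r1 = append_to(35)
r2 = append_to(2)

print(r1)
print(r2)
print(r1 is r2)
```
[35, 2]
[35, 2]
True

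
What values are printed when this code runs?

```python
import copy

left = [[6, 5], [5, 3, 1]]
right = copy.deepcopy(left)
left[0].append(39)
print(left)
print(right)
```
[[6, 5, 39], [5, 3, 1]]
[[6, 5], [5, 3, 1]]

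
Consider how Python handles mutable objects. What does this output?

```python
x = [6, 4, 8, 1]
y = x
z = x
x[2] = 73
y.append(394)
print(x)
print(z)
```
[6, 4, 73, 1, 394]
[6, 4, 73, 1, 394]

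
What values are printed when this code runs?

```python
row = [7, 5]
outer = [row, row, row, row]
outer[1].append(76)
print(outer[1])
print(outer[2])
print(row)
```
[7, 5, 76]
[7, 5, 76]
[7, 5, 76]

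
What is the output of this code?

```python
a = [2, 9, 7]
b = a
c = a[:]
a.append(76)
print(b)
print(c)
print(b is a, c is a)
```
[2, 9, 7, 76]
[2, 9, 7]
True False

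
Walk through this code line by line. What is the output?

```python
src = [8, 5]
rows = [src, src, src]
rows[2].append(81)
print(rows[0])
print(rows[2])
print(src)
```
[8, 5, 81]
[8, 5, 81]
[8, 5, 81]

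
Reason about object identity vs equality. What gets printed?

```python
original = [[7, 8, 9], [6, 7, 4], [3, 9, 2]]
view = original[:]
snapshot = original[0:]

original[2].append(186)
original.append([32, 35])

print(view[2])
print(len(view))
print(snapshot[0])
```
[3, 9, 2, 186]
3
[7, 8, 9]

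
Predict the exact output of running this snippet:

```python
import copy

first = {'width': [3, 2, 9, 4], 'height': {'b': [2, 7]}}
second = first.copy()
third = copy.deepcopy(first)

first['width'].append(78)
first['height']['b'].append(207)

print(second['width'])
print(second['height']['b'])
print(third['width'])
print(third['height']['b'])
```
[3, 2, 9, 4, 78]
[2, 7, 207]
[3, 2, 9, 4]
[2, 7]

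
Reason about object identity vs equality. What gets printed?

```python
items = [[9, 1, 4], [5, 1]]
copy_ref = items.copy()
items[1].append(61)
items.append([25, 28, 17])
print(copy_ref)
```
[[9, 1, 4], [5, 1, 61]]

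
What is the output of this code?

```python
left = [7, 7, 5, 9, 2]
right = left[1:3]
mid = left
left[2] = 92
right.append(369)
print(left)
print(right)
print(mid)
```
[7, 7, 92, 9, 2]
[7, 5, 369]
[7, 7, 92, 9, 2]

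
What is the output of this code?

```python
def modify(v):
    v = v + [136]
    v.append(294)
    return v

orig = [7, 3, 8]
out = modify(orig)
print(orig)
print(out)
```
[7, 3, 8]
[7, 3, 8, 136, 294]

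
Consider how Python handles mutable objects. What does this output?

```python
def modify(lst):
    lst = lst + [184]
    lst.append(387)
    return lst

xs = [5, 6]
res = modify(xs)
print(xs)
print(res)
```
[5, 6]
[5, 6, 184, 387]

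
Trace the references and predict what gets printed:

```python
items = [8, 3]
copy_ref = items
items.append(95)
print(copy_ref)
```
[8, 3, 95]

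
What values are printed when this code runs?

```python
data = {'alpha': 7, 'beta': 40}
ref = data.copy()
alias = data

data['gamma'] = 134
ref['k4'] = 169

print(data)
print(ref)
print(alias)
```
{'alpha': 7, 'beta': 40, 'gamma': 134}
{'alpha': 7, 'beta': 40, 'k4': 169}
{'alpha': 7, 'beta': 40, 'gamma': 134}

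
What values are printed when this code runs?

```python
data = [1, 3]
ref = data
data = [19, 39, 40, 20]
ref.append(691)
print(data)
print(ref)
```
[19, 39, 40, 20]
[1, 3, 691]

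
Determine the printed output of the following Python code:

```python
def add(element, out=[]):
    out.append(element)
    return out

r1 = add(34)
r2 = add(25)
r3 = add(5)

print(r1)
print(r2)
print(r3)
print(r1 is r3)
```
[34, 25, 5]
[34, 25, 5]
[34, 25, 5]
True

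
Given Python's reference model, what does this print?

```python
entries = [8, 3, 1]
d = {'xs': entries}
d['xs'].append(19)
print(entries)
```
[8, 3, 1, 19]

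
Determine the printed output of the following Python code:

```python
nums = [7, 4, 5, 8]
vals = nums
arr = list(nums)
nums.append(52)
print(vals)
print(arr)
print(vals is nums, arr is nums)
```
[7, 4, 5, 8, 52]
[7, 4, 5, 8]
True False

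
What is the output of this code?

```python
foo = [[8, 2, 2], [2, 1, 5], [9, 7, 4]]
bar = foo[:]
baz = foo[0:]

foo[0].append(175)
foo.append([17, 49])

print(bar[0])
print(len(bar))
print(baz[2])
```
[8, 2, 2, 175]
3
[9, 7, 4]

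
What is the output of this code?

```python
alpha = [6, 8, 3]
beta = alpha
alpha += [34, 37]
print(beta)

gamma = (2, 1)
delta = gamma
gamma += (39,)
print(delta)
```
[6, 8, 3, 34, 37]
(2, 1)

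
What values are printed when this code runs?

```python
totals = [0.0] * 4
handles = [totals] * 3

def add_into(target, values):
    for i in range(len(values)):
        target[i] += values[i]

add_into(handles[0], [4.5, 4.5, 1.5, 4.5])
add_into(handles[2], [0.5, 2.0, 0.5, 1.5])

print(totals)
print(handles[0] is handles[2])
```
[5.0, 6.5, 2.0, 6.0]
True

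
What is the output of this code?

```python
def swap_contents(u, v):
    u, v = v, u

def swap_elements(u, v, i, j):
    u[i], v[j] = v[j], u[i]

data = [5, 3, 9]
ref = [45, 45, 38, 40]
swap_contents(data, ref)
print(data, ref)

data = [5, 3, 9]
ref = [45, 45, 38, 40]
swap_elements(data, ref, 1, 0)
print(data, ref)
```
[5, 3, 9] [45, 45, 38, 40]
[5, 45, 9] [3, 45, 38, 40]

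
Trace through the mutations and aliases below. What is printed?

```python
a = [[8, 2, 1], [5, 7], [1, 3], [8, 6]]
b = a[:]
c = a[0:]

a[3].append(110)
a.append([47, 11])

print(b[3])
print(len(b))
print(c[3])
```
[8, 6, 110]
4
[8, 6, 110]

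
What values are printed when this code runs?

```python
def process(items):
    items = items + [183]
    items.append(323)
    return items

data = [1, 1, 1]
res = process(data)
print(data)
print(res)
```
[1, 1, 1]
[1, 1, 1, 183, 323]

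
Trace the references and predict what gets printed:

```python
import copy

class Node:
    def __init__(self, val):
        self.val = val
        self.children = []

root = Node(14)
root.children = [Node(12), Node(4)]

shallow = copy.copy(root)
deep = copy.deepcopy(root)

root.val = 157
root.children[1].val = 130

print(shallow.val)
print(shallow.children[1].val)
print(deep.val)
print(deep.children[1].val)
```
14
130
14
4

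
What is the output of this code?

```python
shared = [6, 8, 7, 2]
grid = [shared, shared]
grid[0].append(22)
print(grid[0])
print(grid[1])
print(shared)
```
[6, 8, 7, 2, 22]
[6, 8, 7, 2, 22]
[6, 8, 7, 2, 22]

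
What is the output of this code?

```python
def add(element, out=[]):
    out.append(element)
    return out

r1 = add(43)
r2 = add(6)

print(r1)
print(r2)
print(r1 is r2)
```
[43, 6]
[43, 6]
True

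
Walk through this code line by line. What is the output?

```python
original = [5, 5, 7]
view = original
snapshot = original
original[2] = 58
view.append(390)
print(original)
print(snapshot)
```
[5, 5, 58, 390]
[5, 5, 58, 390]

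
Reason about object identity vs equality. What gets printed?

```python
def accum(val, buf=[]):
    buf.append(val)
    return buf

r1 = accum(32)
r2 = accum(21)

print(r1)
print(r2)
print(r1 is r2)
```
[32, 21]
[32, 21]
True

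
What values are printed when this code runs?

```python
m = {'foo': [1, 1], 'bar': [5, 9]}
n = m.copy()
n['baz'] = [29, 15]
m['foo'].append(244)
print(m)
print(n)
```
{'foo': [1, 1, 244], 'bar': [5, 9]}
{'foo': [1, 1, 244], 'bar': [5, 9], 'baz': [29, 15]}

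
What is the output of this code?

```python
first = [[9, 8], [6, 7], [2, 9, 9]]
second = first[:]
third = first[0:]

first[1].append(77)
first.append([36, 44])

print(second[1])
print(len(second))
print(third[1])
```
[6, 7, 77]
3
[6, 7, 77]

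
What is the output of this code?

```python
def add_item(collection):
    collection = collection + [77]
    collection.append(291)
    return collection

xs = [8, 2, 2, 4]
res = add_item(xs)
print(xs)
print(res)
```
[8, 2, 2, 4]
[8, 2, 2, 4, 77, 291]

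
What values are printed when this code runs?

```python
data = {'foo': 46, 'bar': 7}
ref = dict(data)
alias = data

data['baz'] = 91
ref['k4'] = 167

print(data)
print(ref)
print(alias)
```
{'foo': 46, 'bar': 7, 'baz': 91}
{'foo': 46, 'bar': 7, 'k4': 167}
{'foo': 46, 'bar': 7, 'baz': 91}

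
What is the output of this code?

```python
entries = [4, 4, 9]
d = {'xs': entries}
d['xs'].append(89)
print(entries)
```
[4, 4, 9, 89]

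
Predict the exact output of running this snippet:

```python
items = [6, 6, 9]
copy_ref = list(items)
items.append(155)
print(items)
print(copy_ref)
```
[6, 6, 9, 155]
[6, 6, 9]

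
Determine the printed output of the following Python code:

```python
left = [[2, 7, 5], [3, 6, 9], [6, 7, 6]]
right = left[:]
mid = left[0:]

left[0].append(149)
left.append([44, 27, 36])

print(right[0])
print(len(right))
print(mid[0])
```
[2, 7, 5, 149]
3
[2, 7, 5, 149]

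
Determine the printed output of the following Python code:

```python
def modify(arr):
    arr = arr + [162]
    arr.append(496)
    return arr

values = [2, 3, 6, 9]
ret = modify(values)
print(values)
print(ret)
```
[2, 3, 6, 9]
[2, 3, 6, 9, 162, 496]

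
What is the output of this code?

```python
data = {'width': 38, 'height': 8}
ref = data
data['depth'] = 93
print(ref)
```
{'width': 38, 'height': 8, 'depth': 93}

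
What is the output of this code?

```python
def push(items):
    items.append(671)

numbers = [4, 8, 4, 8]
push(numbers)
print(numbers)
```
[4, 8, 4, 8, 671]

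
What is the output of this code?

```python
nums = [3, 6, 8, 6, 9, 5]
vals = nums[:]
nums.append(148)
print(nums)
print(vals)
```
[3, 6, 8, 6, 9, 5, 148]
[3, 6, 8, 6, 9, 5]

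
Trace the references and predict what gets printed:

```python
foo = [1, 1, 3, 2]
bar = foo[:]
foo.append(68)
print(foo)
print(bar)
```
[1, 1, 3, 2, 68]
[1, 1, 3, 2]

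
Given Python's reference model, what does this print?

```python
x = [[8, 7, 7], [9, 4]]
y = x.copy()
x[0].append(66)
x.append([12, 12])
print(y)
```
[[8, 7, 7, 66], [9, 4]]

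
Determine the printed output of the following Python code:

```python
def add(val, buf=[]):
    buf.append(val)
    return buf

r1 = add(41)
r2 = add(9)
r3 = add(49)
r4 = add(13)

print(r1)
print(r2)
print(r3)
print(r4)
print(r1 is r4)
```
[41, 9, 49, 13]
[41, 9, 49, 13]
[41, 9, 49, 13]
[41, 9, 49, 13]
True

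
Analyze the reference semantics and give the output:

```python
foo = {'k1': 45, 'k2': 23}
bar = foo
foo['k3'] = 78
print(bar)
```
{'k1': 45, 'k2': 23, 'k3': 78}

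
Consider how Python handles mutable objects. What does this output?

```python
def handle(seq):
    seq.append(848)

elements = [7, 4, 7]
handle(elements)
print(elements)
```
[7, 4, 7, 848]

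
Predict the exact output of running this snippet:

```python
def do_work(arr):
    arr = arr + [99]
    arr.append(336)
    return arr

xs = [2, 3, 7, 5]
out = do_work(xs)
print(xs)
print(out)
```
[2, 3, 7, 5]
[2, 3, 7, 5, 99, 336]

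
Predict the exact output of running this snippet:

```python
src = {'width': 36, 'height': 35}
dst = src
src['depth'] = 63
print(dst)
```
{'width': 36, 'height': 35, 'depth': 63}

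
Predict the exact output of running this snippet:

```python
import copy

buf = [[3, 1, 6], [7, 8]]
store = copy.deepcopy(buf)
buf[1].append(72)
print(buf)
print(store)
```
[[3, 1, 6], [7, 8, 72]]
[[3, 1, 6], [7, 8]]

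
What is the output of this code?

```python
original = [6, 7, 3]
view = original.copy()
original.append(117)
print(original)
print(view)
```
[6, 7, 3, 117]
[6, 7, 3]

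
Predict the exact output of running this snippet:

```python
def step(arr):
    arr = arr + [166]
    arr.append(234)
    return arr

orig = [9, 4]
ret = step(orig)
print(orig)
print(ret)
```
[9, 4]
[9, 4, 166, 234]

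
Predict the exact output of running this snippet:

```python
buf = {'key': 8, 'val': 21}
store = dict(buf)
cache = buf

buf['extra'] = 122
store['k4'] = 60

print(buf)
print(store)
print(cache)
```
{'key': 8, 'val': 21, 'extra': 122}
{'key': 8, 'val': 21, 'k4': 60}
{'key': 8, 'val': 21, 'extra': 122}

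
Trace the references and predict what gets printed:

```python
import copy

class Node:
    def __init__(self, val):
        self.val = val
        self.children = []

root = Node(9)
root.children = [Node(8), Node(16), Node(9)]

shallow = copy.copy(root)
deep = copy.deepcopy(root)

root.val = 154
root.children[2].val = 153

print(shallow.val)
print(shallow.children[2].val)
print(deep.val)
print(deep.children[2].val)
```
9
153
9
9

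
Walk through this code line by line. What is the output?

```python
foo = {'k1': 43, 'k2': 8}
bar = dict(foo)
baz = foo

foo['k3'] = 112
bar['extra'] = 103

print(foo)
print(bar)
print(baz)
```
{'k1': 43, 'k2': 8, 'k3': 112}
{'k1': 43, 'k2': 8, 'extra': 103}
{'k1': 43, 'k2': 8, 'k3': 112}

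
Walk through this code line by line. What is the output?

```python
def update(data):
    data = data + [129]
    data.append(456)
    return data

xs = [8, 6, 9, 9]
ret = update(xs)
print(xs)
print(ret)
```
[8, 6, 9, 9]
[8, 6, 9, 9, 129, 456]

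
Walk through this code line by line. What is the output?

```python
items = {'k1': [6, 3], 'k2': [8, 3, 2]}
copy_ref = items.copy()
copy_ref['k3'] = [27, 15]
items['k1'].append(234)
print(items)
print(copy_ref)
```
{'k1': [6, 3, 234], 'k2': [8, 3, 2]}
{'k1': [6, 3, 234], 'k2': [8, 3, 2], 'k3': [27, 15]}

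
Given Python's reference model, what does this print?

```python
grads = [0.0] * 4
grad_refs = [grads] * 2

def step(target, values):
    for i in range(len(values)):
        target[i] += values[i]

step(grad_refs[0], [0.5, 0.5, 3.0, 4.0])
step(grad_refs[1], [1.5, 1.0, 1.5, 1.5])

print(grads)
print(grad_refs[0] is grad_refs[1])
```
[2.0, 1.5, 4.5, 5.5]
True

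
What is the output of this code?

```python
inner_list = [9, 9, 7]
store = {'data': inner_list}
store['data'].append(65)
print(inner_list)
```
[9, 9, 7, 65]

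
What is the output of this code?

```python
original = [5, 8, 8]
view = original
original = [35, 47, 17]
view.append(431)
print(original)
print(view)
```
[35, 47, 17]
[5, 8, 8, 431]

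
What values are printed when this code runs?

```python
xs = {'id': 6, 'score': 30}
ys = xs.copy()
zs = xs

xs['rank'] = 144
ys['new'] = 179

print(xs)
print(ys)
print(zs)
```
{'id': 6, 'score': 30, 'rank': 144}
{'id': 6, 'score': 30, 'new': 179}
{'id': 6, 'score': 30, 'rank': 144}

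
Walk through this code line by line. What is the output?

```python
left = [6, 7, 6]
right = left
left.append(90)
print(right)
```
[6, 7, 6, 90]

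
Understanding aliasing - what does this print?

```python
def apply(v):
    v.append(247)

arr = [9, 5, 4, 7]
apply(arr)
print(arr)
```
[9, 5, 4, 7, 247]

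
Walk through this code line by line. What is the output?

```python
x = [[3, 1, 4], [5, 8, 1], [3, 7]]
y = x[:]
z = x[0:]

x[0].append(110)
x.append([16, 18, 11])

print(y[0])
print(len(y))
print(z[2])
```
[3, 1, 4, 110]
3
[3, 7]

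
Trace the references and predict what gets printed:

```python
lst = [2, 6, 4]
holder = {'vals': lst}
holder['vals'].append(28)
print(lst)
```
[2, 6, 4, 28]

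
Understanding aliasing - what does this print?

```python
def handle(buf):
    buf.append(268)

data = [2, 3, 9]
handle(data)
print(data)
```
[2, 3, 9, 268]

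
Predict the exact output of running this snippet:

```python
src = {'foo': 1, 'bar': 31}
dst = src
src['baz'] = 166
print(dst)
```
{'foo': 1, 'bar': 31, 'baz': 166}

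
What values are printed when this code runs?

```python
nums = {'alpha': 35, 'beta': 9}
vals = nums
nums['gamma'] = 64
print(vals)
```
{'alpha': 35, 'beta': 9, 'gamma': 64}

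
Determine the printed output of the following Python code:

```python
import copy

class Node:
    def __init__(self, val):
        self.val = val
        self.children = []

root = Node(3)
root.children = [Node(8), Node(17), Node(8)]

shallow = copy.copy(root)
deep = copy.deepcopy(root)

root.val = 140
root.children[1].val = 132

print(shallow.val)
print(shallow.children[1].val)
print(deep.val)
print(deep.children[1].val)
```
3
132
3
17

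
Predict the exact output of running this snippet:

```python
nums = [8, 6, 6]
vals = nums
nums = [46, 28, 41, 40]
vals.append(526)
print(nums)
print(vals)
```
[46, 28, 41, 40]
[8, 6, 6, 526]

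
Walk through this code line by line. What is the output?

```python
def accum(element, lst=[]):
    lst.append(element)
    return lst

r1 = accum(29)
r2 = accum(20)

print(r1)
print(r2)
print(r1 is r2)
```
[29, 20]
[29, 20]
True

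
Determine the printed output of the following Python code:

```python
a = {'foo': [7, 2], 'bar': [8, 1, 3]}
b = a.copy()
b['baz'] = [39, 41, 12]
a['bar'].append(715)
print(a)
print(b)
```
{'foo': [7, 2], 'bar': [8, 1, 3, 715]}
{'foo': [7, 2], 'bar': [8, 1, 3, 715], 'baz': [39, 41, 12]}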